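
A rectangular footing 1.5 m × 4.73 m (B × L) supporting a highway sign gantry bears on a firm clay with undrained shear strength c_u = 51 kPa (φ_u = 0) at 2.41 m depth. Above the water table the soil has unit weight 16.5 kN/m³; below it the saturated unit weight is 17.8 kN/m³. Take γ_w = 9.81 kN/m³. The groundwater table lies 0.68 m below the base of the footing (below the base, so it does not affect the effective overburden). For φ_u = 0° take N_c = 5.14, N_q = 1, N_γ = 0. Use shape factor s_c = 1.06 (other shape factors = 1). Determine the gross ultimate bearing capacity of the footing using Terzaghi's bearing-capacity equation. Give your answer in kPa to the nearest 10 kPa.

q_ult ≈ 320 kPa

Overburden at base level: q = 16.5 × 2.41 = 39.765 kPa.
Cohesion term c·N_c·s_c = 51 × 5.14 × 1.06 = 277.87 kPa; surcharge term q·N_q = 39.765 × 1 = 39.765 kPa.
q_ult = 277.87 + 39.765 = 317.63 kPa.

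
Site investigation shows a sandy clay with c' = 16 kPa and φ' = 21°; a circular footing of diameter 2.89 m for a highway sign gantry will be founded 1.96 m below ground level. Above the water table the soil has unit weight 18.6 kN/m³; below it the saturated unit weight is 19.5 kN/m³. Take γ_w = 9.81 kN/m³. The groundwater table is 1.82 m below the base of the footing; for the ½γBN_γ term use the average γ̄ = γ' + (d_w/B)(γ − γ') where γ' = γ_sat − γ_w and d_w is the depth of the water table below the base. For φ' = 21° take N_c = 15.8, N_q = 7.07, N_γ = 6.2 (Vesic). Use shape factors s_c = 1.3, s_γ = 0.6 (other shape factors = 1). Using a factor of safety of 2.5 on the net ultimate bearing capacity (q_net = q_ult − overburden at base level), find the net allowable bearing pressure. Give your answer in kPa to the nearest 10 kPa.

q_all(net) ≈ 250 kPa

q = γ·D_f = 18.6 × 1.96 = 36.456 kPa.
γ' = 9.69 kN/m³; averaging over the depth B below the base, γ̄ = γ' + (d_w/B)(γ − γ') = 15.301 kN/m³.
c·N_c·s_c = 16 × 15.8 × 1.3 = 328.64 kPa
q·N_q = 36.456 × 7.07 = 257.74 kPa
0.5·γ·B·N_γ·s_γ = 0.5 × 15.301 × 2.89 × 6.2 × 0.6 = 82.25 kPa
q_ult = 328.64 + 257.74 + 82.25 = 668.63 kPa.
q_net = 668.63 − 36.456 = 632.18 kPa.
q_all(net) = 632.18 / 2.5 = 252.87 kPa.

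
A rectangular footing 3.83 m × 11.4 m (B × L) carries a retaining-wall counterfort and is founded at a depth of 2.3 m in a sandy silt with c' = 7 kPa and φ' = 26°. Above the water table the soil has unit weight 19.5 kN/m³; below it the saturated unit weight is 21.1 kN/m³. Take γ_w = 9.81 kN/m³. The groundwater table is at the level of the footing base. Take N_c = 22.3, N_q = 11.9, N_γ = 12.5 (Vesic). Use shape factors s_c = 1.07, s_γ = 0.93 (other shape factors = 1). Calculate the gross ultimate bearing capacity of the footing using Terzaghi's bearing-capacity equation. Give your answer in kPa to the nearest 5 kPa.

q_ult ≈ 950 kPa

q = γ·D_f = 19.5 × 2.3 = 44.85 kPa.
For the ½γBN_γ term take γ' = 21.1 − 9.81 = 11.29 kN/m³ (soil below base is submerged).
c·N_c·s_c = 7 × 22.3 × 1.07 = 167.03 kPa
q·N_q = 44.85 × 11.9 = 533.71 kPa
0.5·γ·B·N_γ·s_γ = 0.5 × 11.29 × 3.83 × 12.5 × 0.93 = 251.34 kPa
q_ult = 167.03 + 533.71 + 251.34 = 952.08 kPa.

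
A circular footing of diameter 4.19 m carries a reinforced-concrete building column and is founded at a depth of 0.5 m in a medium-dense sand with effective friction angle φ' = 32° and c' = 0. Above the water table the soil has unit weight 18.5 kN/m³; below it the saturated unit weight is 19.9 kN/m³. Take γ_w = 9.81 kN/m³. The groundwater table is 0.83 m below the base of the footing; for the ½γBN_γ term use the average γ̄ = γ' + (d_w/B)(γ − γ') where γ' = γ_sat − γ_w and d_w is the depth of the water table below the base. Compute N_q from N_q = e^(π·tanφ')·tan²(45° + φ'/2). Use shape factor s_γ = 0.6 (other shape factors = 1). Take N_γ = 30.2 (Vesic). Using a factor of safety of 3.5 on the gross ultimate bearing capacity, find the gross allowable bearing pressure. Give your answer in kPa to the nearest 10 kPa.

q_all ≈ 190 kPa

N_q = e^(π·tan32°)·tan²(61°) = 23.18.
q = γ·D_f = 18.5 × 0.5 = 9.25 kPa.
γ' = 10.09 kN/m³; averaging over the depth B below the base, γ̄ = γ' + (d_w/B)(γ − γ') = 11.756 kN/m³.
q·N_q = 9.25 × 23.177 = 214.39 kPa
0.5·γ·B·N_γ·s_γ = 0.5 × 11.756 × 4.19 × 30.2 × 0.6 = 446.27 kPa
q_ult = 214.39 + 446.27 = 660.66 kPa.
q_all = 660.66 / 3.5 = 188.76 kPa.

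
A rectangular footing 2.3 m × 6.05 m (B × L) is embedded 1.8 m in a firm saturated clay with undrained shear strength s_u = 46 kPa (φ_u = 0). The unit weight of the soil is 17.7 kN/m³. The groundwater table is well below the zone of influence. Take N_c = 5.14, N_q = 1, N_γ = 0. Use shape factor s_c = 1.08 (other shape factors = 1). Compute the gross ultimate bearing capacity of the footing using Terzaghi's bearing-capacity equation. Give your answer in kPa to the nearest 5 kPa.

q_ult ≈ 285 kPa

q = γ·D_f = 17.7 × 1.8 = 31.86 kPa.
c·N_c·s_c = 46 × 5.14 × 1.08 = 255.36 kPa
q·N_q = 31.86 × 1 = 31.86 kPa
q_ult = 255.36 + 31.86 = 287.22 kPa.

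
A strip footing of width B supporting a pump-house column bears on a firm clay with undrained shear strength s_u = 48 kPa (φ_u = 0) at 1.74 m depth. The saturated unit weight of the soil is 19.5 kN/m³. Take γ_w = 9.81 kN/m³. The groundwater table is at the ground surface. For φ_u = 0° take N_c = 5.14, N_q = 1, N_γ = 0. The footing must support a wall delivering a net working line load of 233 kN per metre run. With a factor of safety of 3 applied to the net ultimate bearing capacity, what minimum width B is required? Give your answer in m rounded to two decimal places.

B = 2.83 m

With the water table at the surface the whole profile is submerged: γ' = 19.5 − 9.81 = 9.69 kN/m³, so q = γ'·D_f = 16.861 kPa.
q_ult = c·N_c + q·N_q
     = 48 × 5.14 + 16.861 × 1
     = 246.72 + 16.861 = 263.58 kPa.
For φ = 0 the ½γBN_γ term vanishes, so q_ult is independent of B. q_net = 263.58 − 16.861 = 246.72 kPa; q_all(net) = 246.72/3 = 82.24 kPa.
Required width B = w / q_all(net) = 233 / 82.24 = 2.833 m.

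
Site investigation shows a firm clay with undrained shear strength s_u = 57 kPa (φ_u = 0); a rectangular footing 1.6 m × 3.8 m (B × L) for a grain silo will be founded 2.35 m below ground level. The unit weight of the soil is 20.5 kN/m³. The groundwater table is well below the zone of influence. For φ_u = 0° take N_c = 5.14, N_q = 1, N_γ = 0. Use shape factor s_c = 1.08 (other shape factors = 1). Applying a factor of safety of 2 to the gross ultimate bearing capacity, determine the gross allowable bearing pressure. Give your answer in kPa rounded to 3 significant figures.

q_all ≈ 182 kPa

Overburden at base level: q = 20.5 × 2.35 = 48.175 kPa.
Cohesion term c·N_c·s_c = 57 × 5.14 × 1.08 = 316.42 kPa; surcharge term q·N_q = 48.175 × 1 = 48.175 kPa.
q_ult = 316.42 + 48.175 = 364.59 kPa.
q_all = q_ult / FS = 364.59 / 2 = 182.3 kPa.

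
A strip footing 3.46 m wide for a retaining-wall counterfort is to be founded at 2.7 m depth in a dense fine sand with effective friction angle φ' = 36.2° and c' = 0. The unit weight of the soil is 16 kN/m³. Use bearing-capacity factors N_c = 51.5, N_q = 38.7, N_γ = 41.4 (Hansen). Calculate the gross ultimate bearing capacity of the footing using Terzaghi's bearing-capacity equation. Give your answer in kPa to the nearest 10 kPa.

Overburden at base level: q = 16 × 2.7 = 43.2 kPa.
Surcharge term q·N_q = 43.2 × 38.7 = 1671.8 kPa; self-weight term 0.5·γ·B·N_γ = 0.5 × 16 × 3.46 × 41.4 = 1146 kPa.
q_ult = 1671.8 + 1146 = 2817.8 kPa.

q_ult ≈ 2820 kPa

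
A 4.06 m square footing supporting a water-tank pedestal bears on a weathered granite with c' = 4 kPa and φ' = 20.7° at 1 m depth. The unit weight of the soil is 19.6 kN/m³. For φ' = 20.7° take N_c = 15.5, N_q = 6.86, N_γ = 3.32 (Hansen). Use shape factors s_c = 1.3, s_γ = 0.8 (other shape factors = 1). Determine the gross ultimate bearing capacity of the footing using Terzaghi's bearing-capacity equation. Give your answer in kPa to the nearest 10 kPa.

q = γ·D_f = 19.6 × 1 = 19.6 kPa.
c·N_c·s_c = 4 × 15.5 × 1.3 = 80.6 kPa
q·N_q = 19.6 × 6.86 = 134.46 kPa
0.5·γ·B·N_γ·s_γ = 0.5 × 19.6 × 4.06 × 3.32 × 0.8 = 105.68 kPa
q_ult = 80.6 + 134.46 + 105.68 = 320.73 kPa.

q_ult ≈ 320 kPa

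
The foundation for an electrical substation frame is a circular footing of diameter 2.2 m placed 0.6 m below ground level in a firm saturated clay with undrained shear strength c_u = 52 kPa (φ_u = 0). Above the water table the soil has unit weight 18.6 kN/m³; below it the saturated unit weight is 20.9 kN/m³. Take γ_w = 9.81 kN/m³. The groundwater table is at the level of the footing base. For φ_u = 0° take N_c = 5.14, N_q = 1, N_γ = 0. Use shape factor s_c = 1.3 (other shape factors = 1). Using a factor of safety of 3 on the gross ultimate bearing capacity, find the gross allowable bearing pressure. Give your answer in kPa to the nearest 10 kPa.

Effective surcharge at the founding depth q = γ·D_f = 18.6 × 0.6 = 11.16 kPa.
q_ult = c·N_c·s_c + q·N_q
     = 52 × 5.14 × 1.3 + 11.16 × 1
     = 347.46 + 11.16 = 358.62 kPa.
q_all = 358.62 / 3 = 119.54 kPa.

q_all ≈ 120 kPa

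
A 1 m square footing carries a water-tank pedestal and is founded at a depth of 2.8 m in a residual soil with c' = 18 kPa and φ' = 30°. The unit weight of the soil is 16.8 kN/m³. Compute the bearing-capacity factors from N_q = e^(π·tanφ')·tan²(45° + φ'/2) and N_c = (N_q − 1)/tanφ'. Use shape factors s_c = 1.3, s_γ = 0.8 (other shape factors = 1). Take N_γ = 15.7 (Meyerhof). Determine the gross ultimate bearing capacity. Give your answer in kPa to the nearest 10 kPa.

tan30° = 0.5774, so N_q = e^(π×0.5774)·tan²(60°) = 6.134 × 3.0 = 18.4.
N_c = (18.4 − 1)/tan30° = 30.14.
Effective surcharge at the founding depth q = γ·D_f = 16.8 × 2.8 = 47.04 kPa.
q_ult = c·N_c·s_c + q·N_q + 0.5·γ·B·N_γ·s_γ
     = 18 × 30.14 × 1.3 + 47.04 × 18.401 + 0.5 × 16.8 × 1 × 15.7 × 0.8
     = 705.27 + 865.59 + 105.5 = 1676.4 kPa.

q_ult ≈ 1680 kPa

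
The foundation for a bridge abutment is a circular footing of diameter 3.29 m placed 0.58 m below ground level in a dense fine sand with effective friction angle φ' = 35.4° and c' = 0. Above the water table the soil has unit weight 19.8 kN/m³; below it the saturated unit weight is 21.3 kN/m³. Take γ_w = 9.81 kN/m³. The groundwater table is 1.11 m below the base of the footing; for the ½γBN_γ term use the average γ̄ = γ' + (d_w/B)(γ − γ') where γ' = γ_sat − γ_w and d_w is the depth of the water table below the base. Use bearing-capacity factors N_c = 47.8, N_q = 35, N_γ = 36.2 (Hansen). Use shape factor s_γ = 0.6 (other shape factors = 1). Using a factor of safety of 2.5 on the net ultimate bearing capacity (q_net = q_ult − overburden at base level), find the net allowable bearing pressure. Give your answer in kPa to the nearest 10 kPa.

Overburden at base level: q = 19.8 × 0.58 = 11.484 kPa.
The water table is 1.11 m below the base (< B = 3.29 m), so the ½γBN_γ term uses γ̄ = γ' + (d_w/B)(γ − γ') = 11.49 + (1.11/3.29)(19.8 − 11.49) = 14.294 kN/m³.
Surcharge term q·N_q = 11.484 × 35 = 401.94 kPa; self-weight term 0.5·γ·B·N_γ·s_γ = 0.5 × 14.294 × 3.29 × 36.2 × 0.6 = 510.7 kPa.
q_ult = 401.94 + 510.7 = 912.64 kPa.
q_net = 912.64 − 11.484 = 901.16 kPa.
q_all(net) = 901.16 / 2.5 = 360.46 kPa.

q_all(net) ≈ 360 kPa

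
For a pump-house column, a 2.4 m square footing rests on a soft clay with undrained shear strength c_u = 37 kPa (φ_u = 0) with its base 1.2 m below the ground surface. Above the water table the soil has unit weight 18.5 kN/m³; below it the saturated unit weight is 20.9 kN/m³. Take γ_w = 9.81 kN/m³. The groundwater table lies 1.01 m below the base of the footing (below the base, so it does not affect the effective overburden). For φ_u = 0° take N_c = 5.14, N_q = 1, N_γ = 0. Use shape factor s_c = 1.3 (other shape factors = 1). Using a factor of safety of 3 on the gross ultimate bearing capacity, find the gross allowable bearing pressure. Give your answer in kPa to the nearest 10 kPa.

q_all ≈ 90 kPa

Effective surcharge at the founding depth q = γ·D_f = 18.5 × 1.2 = 22.2 kPa.
q_ult = c·N_c·s_c + q·N_q
     = 37 × 5.14 × 1.3 + 22.2 × 1
     = 247.23 + 22.2 = 269.43 kPa.
q_all = 269.43 / 3 = 89.811 kPa.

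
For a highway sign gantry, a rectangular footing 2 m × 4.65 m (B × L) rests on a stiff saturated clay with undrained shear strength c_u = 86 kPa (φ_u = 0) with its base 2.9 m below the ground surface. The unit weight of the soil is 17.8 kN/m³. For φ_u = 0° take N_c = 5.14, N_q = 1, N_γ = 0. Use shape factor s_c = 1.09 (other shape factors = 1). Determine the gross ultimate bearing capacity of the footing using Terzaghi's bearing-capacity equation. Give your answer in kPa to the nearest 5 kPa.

q = γ·D_f = 17.8 × 2.9 = 51.62 kPa.
c·N_c·s_c = 86 × 5.14 × 1.09 = 481.82 kPa
q·N_q = 51.62 × 1 = 51.62 kPa
q_ult = 481.82 + 51.62 = 533.44 kPa.

q_ult ≈ 535 kPa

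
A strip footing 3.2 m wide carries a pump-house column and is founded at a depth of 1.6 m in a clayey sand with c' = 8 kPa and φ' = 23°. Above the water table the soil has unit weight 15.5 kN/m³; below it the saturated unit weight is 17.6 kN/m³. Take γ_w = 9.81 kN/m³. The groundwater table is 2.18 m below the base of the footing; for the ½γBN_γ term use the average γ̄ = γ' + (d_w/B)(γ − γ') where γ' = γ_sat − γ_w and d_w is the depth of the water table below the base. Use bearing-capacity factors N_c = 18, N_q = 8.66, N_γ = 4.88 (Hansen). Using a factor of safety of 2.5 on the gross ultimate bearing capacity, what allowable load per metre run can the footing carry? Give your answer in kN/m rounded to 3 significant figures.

≈ 590 kN/m

Effective surcharge at the founding depth q = γ·D_f = 15.5 × 1.6 = 24.8 kPa.
With d_w = 2.18 m < B, γ̄ = 7.79 + (2.18/3.2) × (15.5 − 7.79) = 13.042 kN/m³.
q_ult = c·N_c + q·N_q + 0.5·γ·B·N_γ
     = 8 × 18 + 24.8 × 8.66 + 0.5 × 13.042 × 3.2 × 4.88
     = 144 + 214.77 + 101.84 = 460.6 kPa.
Gross allowable pressure q_all = 460.6 / 2.5 = 184.24 kPa.
Allowable wall load = q_all × B = 184.24 × 3.2 = 589.57 kN per metre run.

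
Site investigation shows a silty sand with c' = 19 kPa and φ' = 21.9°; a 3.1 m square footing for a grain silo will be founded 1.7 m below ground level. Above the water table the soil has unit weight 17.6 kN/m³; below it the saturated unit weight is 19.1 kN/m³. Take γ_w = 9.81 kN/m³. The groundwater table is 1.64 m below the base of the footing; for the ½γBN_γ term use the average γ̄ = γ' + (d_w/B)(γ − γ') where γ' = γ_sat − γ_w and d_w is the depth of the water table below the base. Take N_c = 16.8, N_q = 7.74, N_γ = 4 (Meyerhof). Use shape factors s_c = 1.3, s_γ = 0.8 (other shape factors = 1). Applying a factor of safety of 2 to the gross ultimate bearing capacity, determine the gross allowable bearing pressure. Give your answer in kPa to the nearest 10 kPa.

q = γ·D_f = 17.6 × 1.7 = 29.92 kPa.
γ' = 9.29 kN/m³; averaging over the depth B below the base, γ̄ = γ' + (d_w/B)(γ − γ') = 13.686 kN/m³.
c·N_c·s_c = 19 × 16.8 × 1.3 = 414.96 kPa
q·N_q = 29.92 × 7.74 = 231.58 kPa
0.5·γ·B·N_γ·s_γ = 0.5 × 13.686 × 3.1 × 4 × 0.8 = 67.884 kPa
q_ult = 414.96 + 231.58 + 67.884 = 714.42 kPa.
q_all = q_ult / FS = 714.42 / 2 = 357.21 kPa.

q_all ≈ 360 kPa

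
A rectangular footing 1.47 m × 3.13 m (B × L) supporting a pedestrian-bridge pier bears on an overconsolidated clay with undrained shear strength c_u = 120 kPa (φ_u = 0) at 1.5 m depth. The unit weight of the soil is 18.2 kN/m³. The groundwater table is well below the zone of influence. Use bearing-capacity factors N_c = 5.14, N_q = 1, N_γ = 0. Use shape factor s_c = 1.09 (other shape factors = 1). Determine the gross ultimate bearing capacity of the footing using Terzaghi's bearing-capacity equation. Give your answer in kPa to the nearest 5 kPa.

Effective surcharge at the founding depth q = γ·D_f = 18.2 × 1.5 = 27.3 kPa.
q_ult = c·N_c·s_c + q·N_q
     = 120 × 5.14 × 1.09 + 27.3 × 1
     = 672.31 + 27.3 = 699.61 kPa.

q_ult ≈ 700 kPa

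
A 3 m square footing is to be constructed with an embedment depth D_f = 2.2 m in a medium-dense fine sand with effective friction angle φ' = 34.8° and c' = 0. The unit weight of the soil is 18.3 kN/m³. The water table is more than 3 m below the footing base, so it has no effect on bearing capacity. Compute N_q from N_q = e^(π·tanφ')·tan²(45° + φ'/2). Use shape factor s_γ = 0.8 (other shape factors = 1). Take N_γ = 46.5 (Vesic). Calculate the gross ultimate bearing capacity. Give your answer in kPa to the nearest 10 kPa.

tan34.8° = 0.695, so N_q = e^(π×0.695)·tan²(62.4°) = 8.877 × 3.659 = 32.48.
Effective surcharge at the founding depth q = γ·D_f = 18.3 × 2.2 = 40.26 kPa.
q_ult = q·N_q + 0.5·γ·B·N_γ·s_γ
     = 40.26 × 32.48 + 0.5 × 18.3 × 3 × 46.5 × 0.8
     = 1307.6 + 1021.1 = 2328.8 kPa.

q_ult ≈ 2330 kPa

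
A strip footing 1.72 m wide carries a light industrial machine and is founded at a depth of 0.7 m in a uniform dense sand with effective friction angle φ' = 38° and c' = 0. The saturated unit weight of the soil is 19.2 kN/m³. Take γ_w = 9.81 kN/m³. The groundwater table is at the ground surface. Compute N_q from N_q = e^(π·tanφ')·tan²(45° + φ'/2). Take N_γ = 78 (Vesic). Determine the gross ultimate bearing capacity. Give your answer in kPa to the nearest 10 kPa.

tan38° = 0.7813, so N_q = e^(π×0.7813)·tan²(64°) = 11.64 × 4.204 = 48.93.
Water table at ground surface, so effective unit weight γ' = 19.2 − 9.81 = 9.39 kN/m³ is used throughout; overburden q = 9.39 × 0.7 = 6.573 kPa; the same γ' applies in the ½γBN_γ term.
Surcharge term q·N_q = 6.573 × 48.933 = 321.64 kPa; self-weight term 0.5·γ·B·N_γ = 0.5 × 9.39 × 1.72 × 78 = 629.88 kPa.
q_ult = 321.64 + 629.88 = 951.52 kPa.

q_ult ≈ 950 kPa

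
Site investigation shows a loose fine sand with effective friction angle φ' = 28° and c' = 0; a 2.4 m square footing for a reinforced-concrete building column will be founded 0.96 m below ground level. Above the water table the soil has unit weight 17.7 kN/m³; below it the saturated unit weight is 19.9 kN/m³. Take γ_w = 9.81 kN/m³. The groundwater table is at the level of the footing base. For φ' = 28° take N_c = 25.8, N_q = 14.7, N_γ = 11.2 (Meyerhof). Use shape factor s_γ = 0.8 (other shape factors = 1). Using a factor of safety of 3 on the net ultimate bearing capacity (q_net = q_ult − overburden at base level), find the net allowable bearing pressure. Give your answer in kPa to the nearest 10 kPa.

q_all(net) ≈ 110 kPa

Effective surcharge at the founding depth q = γ·D_f = 17.7 × 0.96 = 16.992 kPa.
The water table coincides with the base, so in the self-weight term γ → γ' = 10.09 kN/m³.
q_ult = q·N_q + 0.5·γ·B·N_γ·s_γ
     = 16.992 × 14.7 + 0.5 × 10.09 × 2.4 × 11.2 × 0.8
     = 249.78 + 108.49 = 358.27 kPa.
q_net = 358.27 − 16.992 = 341.28 kPa.
q_all(net) = 341.28 / 3 = 113.76 kPa.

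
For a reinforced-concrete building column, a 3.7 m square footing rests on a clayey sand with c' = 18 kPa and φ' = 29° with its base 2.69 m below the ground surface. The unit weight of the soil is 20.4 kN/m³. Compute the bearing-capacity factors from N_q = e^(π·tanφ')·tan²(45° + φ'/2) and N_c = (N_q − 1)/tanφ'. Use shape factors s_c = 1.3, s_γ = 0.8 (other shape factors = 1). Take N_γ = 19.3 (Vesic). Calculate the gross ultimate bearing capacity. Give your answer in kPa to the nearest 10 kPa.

tan29° = 0.5543, so N_q = e^(π×0.5543)·tan²(59.5°) = 5.705 × 2.882 = 16.44.
N_c = (16.44 − 1)/tan29° = 27.86.
q = γ·D_f = 20.4 × 2.69 = 54.876 kPa.
c·N_c·s_c = 18 × 27.86 × 1.3 = 651.93 kPa
q·N_q = 54.876 × 16.443 = 902.34 kPa
0.5·γ·B·N_γ·s_γ = 0.5 × 20.4 × 3.7 × 19.3 × 0.8 = 582.71 kPa
q_ult = 651.93 + 902.34 + 582.71 = 2137 kPa.

q_ult ≈ 2140 kPa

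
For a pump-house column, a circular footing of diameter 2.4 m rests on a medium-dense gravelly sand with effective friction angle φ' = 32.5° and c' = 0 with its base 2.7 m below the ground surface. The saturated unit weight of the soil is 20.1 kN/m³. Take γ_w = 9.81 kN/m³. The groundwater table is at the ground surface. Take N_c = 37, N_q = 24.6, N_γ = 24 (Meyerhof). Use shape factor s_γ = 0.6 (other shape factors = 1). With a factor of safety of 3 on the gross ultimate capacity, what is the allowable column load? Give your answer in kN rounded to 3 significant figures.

P_all ≈ 1300 kN

γ' = 20.1 − 9.81 = 10.29 kN/m³ (submerged throughout). q = 10.29 × 2.7 = 27.783 kPa; the same γ' applies in the ½γBN_γ term.
q·N_q = 27.783 × 24.6 = 683.46 kPa
0.5·γ·B·N_γ·s_γ = 0.5 × 10.29 × 2.4 × 24 × 0.6 = 177.81 kPa
q_ult = 683.46 + 177.81 = 861.27 kPa.
Gross allowable pressure q_all = 861.27 / 3 = 287.09 kPa.
Footing area = 4.5239 m², so allowable column load = 287.09 × 4.5239 = 1298.8 kN.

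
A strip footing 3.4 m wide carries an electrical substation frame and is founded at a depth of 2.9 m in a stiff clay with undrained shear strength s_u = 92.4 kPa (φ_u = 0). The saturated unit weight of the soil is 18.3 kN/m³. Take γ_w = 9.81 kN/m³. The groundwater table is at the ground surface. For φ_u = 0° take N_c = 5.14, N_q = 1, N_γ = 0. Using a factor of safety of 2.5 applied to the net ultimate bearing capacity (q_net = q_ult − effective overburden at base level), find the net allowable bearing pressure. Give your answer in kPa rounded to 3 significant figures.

Water table at ground surface, so effective unit weight γ' = 18.3 − 9.81 = 8.49 kN/m³ is used throughout; overburden q = 8.49 × 2.9 = 24.621 kPa.
Cohesion term c·N_c = 92.4 × 5.14 = 474.94 kPa; surcharge term q·N_q = 24.621 × 1 = 24.621 kPa.
q_ult = 474.94 + 24.621 = 499.56 kPa.
Net ultimate: q_net = 499.56 − 24.621 = 474.94 kPa.
q_all(net) = 474.94 / 2.5 = 189.97 kPa.

q_all(net) ≈ 190 kPa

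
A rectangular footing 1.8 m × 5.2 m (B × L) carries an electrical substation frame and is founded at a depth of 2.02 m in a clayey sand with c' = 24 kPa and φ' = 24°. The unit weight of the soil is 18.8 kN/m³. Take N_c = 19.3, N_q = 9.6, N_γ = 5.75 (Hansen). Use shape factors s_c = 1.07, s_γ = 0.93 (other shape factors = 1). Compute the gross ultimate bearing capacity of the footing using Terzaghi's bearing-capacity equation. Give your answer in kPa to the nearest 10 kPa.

Effective surcharge at the founding depth q = γ·D_f = 18.8 × 2.02 = 37.976 kPa.
q_ult = c·N_c·s_c + q·N_q + 0.5·γ·B·N_γ·s_γ
     = 24 × 19.3 × 1.07 + 37.976 × 9.6 + 0.5 × 18.8 × 1.8 × 5.75 × 0.93
     = 495.62 + 364.57 + 90.48 = 950.67 kPa.

q_ult ≈ 950 kPa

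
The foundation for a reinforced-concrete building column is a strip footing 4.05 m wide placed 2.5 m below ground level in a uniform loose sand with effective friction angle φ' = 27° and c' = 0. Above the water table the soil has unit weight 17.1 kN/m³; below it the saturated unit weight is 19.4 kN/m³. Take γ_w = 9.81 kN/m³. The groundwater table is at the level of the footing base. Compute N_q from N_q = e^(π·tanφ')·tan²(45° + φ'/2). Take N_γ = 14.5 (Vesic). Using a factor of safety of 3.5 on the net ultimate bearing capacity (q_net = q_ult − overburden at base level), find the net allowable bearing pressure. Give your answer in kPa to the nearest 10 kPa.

q_all(net) ≈ 230 kPa

N_q = e^(π·tan27°)·tan²(58.5°) = 13.2.
Overburden at base level: q = 17.1 × 2.5 = 42.75 kPa.
Below the base the soil is submerged, so the ½γBN_γ term uses γ' = 19.4 − 9.81 = 9.59 kN/m³.
Surcharge term q·N_q = 42.75 × 13.199 = 564.26 kPa; self-weight term 0.5·γ·B·N_γ = 0.5 × 9.59 × 4.05 × 14.5 = 281.59 kPa.
q_ult = 564.26 + 281.59 = 845.85 kPa.
q_net = 845.85 − 42.75 = 803.1 kPa.
q_all(net) = 803.1 / 3.5 = 229.46 kPa.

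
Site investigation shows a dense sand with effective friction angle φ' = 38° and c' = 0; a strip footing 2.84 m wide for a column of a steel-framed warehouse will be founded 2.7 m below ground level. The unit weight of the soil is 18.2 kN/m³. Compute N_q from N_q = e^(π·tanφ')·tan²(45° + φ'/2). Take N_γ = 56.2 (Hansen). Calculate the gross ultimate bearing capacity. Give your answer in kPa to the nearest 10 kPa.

tan38° = 0.7813, so N_q = e^(π×0.7813)·tan²(64°) = 11.64 × 4.204 = 48.93.
Overburden at base level: q = 18.2 × 2.7 = 49.14 kPa.
Surcharge term q·N_q = 49.14 × 48.933 = 2404.6 kPa; self-weight term 0.5·γ·B·N_γ = 0.5 × 18.2 × 2.84 × 56.2 = 1452.4 kPa.
q_ult = 2404.6 + 1452.4 = 3857 kPa.

q_ult ≈ 3860 kPa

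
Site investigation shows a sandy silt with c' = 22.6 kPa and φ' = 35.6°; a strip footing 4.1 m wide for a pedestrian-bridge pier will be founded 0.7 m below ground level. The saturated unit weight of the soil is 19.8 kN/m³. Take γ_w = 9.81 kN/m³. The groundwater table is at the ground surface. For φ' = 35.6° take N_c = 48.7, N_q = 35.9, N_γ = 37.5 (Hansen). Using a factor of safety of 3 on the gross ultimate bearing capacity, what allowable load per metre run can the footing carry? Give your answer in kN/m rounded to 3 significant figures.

≈ 2900 kN/m

γ' = 19.8 − 9.81 = 9.99 kN/m³ (submerged throughout). q = 9.99 × 0.7 = 6.993 kPa; the same γ' applies in the ½γBN_γ term.
c·N_c = 22.6 × 48.7 = 1100.6 kPa
q·N_q = 6.993 × 35.9 = 251.05 kPa
0.5·γ·B·N_γ = 0.5 × 9.99 × 4.1 × 37.5 = 767.98 kPa
q_ult = 1100.6 + 251.05 + 767.98 = 2119.6 kPa.
Gross allowable pressure q_all = 2119.6 / 3 = 706.55 kPa.
Allowable wall load = q_all × B = 706.55 × 4.1 = 2896.9 kN per metre run.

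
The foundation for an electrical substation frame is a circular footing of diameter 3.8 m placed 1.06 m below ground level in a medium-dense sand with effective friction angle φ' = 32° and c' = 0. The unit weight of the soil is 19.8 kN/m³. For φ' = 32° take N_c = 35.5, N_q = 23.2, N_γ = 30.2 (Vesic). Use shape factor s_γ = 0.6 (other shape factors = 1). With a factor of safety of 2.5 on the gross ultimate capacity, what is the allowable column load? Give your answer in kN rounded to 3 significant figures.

Effective surcharge at the founding depth q = γ·D_f = 19.8 × 1.06 = 20.988 kPa.
q_ult = q·N_q + 0.5·γ·B·N_γ·s_γ
     = 20.988 × 23.2 + 0.5 × 19.8 × 3.8 × 30.2 × 0.6
     = 486.92 + 681.67 = 1168.6 kPa.
Gross allowable pressure q_all = 1168.6 / 2.5 = 467.44 kPa.
Footing area = 11.3411 m², so allowable column load = 467.44 × 11.3411 = 5301.3 kN.

P_all ≈ 5300 kN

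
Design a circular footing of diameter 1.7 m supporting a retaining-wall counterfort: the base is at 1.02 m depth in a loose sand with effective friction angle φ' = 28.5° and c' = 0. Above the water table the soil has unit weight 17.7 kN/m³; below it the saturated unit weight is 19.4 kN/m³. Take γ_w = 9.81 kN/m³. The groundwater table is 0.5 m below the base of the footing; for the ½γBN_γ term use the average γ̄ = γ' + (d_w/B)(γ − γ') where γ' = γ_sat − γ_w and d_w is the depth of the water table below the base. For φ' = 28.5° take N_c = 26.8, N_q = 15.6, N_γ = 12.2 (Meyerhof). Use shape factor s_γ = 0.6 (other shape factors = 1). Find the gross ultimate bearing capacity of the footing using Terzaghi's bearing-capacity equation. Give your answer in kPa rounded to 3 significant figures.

Overburden at base level: q = 17.7 × 1.02 = 18.054 kPa.
The water table is 0.5 m below the base (< B = 1.7 m), so the ½γBN_γ term uses γ̄ = γ' + (d_w/B)(γ − γ') = 9.59 + (0.5/1.7)(17.7 − 9.59) = 11.975 kN/m³.
Surcharge term q·N_q = 18.054 × 15.6 = 281.64 kPa; self-weight term 0.5·γ·B·N_γ·s_γ = 0.5 × 11.975 × 1.7 × 12.2 × 0.6 = 74.51 kPa.
q_ult = 281.64 + 74.51 = 356.15 kPa.

q_ult ≈ 356 kPa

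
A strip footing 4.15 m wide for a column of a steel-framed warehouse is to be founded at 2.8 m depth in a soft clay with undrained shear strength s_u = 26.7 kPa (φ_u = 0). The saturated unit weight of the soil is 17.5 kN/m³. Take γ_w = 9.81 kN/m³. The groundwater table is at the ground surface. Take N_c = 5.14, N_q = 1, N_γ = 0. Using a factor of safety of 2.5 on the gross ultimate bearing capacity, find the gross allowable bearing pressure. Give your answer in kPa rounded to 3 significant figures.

q_all ≈ 63.5 kPa

With the water table at the surface the whole profile is submerged: γ' = 17.5 − 9.81 = 7.69 kN/m³, so q = γ'·D_f = 21.532 kPa.
q_ult = c·N_c + q·N_q
     = 26.7 × 5.14 + 21.532 × 1
     = 137.24 + 21.532 = 158.77 kPa.
q_all = 158.77 / 2.5 = 63.508 kPa.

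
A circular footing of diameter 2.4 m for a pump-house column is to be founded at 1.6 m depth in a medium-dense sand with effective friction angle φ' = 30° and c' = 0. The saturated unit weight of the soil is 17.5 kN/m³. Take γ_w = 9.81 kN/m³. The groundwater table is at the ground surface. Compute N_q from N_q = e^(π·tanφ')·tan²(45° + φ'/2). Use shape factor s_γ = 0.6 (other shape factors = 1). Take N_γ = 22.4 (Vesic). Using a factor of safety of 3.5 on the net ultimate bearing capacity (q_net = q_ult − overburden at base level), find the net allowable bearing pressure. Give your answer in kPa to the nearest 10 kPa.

q_all(net) ≈ 100 kPa

N_q = e^(π·tan30°)·tan²(60°) = 18.4.
With the water table at the surface the whole profile is submerged: γ' = 17.5 − 9.81 = 7.69 kN/m³, so q = γ'·D_f = 12.304 kPa; the same γ' applies in the ½γBN_γ term.
q_ult = q·N_q + 0.5·γ·B·N_γ·s_γ
     = 12.304 × 18.401 + 0.5 × 7.69 × 2.4 × 22.4 × 0.6
     = 226.41 + 124.02 = 350.43 kPa.
q_net = 350.43 − 12.304 = 338.13 kPa.
q_all(net) = 338.13 / 3.5 = 96.608 kPa.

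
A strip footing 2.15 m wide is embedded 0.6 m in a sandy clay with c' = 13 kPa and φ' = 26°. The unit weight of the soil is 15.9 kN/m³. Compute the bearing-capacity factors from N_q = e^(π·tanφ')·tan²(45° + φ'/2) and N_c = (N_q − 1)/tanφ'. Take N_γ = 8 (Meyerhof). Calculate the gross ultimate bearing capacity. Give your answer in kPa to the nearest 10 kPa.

tan26° = 0.4877, so N_q = e^(π×0.4877)·tan²(58°) = 4.629 × 2.561 = 11.85.
N_c = (11.85 − 1)/tan26° = 22.25.
Effective surcharge at the founding depth q = γ·D_f = 15.9 × 0.6 = 9.54 kPa.
q_ult = c·N_c + q·N_q + 0.5·γ·B·N_γ
     = 13 × 22.254 + 9.54 × 11.854 + 0.5 × 15.9 × 2.15 × 8
     = 289.31 + 113.09 + 136.74 = 539.14 kPa.

q_ult ≈ 540 kPa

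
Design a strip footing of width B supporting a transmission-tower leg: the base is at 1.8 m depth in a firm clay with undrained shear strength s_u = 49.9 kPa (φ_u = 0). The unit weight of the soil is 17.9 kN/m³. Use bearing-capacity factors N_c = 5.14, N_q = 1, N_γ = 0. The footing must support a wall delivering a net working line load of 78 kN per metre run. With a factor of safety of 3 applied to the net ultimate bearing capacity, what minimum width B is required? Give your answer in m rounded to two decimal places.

Effective surcharge at the founding depth q = γ·D_f = 17.9 × 1.8 = 32.22 kPa.
q_ult = c·N_c + q·N_q
     = 49.9 × 5.14 + 32.22 × 1
     = 256.49 + 32.22 = 288.71 kPa.
For φ = 0 the ½γBN_γ term vanishes, so q_ult is independent of B. q_net = 288.71 − 32.22 = 256.49 kPa; q_all(net) = 256.49/3 = 85.495 kPa.
Required width B = w / q_all(net) = 78 / 85.495 = 0.912 m.

B = 0.91 m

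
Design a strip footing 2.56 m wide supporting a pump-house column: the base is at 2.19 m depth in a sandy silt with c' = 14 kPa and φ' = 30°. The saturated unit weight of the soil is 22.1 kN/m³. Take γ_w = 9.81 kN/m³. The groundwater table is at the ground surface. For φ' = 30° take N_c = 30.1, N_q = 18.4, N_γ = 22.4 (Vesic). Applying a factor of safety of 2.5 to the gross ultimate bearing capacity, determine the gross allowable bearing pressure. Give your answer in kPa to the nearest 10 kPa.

q_all ≈ 510 kPa

With the water table at the surface the whole profile is submerged: γ' = 22.1 − 9.81 = 12.29 kN/m³, so q = γ'·D_f = 26.915 kPa; the same γ' applies in the ½γBN_γ term.
q_ult = c·N_c + q·N_q + 0.5·γ·B·N_γ
     = 14 × 30.1 + 26.915 × 18.4 + 0.5 × 12.29 × 2.56 × 22.4
     = 421.4 + 495.24 + 352.38 = 1269 kPa.
q_all = q_ult / FS = 1269 / 2.5 = 507.61 kPa.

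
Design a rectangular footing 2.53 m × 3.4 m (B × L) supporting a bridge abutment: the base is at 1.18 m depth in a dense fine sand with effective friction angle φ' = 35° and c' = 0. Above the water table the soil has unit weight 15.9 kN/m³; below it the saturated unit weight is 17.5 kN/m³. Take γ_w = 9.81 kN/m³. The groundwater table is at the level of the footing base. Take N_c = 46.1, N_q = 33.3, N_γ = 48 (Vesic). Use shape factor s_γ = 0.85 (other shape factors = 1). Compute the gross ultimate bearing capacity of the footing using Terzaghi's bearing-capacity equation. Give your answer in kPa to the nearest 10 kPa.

q_ult ≈ 1020 kPa

q = γ·D_f = 15.9 × 1.18 = 18.762 kPa.
For the ½γBN_γ term take γ' = 17.5 − 9.81 = 7.69 kN/m³ (soil below base is submerged).
q·N_q = 18.762 × 33.3 = 624.77 kPa
0.5·γ·B·N_γ·s_γ = 0.5 × 7.69 × 2.53 × 48 × 0.85 = 396.9 kPa
q_ult = 624.77 + 396.9 = 1021.7 kPa.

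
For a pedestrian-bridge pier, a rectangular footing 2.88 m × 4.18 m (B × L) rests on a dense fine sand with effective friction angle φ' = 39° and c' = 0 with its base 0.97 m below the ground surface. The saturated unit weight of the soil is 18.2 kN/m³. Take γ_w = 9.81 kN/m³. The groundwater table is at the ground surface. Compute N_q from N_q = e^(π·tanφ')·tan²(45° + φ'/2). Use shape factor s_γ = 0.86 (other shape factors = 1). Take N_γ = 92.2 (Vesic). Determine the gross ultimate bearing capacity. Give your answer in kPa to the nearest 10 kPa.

q_ult ≈ 1410 kPa

tan39° = 0.8098, so N_q = e^(π×0.8098)·tan²(64.5°) = 12.731 × 4.395 = 55.96.
γ' = 18.2 − 9.81 = 8.39 kN/m³ (submerged throughout). q = 8.39 × 0.97 = 8.1383 kPa; the same γ' applies in the ½γBN_γ term.
q·N_q = 8.1383 × 55.957 = 455.4 kPa
0.5·γ·B·N_γ·s_γ = 0.5 × 8.39 × 2.88 × 92.2 × 0.86 = 957.97 kPa
q_ult = 455.4 + 957.97 = 1413.4 kPa.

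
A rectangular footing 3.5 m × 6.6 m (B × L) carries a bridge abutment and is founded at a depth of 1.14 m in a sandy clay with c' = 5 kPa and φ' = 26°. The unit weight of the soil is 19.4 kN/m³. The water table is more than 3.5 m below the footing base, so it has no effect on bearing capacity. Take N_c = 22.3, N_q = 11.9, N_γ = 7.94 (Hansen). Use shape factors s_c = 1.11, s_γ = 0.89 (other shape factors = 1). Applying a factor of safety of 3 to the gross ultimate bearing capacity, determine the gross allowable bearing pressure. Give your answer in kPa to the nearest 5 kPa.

q_all ≈ 210 kPa

q = γ·D_f = 19.4 × 1.14 = 22.116 kPa.
c·N_c·s_c = 5 × 22.3 × 1.11 = 123.77 kPa
q·N_q = 22.116 × 11.9 = 263.18 kPa
0.5·γ·B·N_γ·s_γ = 0.5 × 19.4 × 3.5 × 7.94 × 0.89 = 239.91 kPa
q_ult = 123.77 + 263.18 + 239.91 = 626.86 kPa.
q_all = q_ult / FS = 626.86 / 3 = 208.95 kPa.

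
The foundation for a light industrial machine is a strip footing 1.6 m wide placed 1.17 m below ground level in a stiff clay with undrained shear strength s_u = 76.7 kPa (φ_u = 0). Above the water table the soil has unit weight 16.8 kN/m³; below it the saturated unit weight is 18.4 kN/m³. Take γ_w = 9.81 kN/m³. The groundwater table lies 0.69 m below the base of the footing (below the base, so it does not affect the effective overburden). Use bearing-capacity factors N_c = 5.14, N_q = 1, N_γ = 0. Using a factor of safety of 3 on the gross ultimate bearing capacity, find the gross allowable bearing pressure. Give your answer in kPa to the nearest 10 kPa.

q_all ≈ 140 kPa

Effective surcharge at the founding depth q = γ·D_f = 16.8 × 1.17 = 19.656 kPa.
q_ult = c·N_c + q·N_q
     = 76.7 × 5.14 + 19.656 × 1
     = 394.24 + 19.656 = 413.89 kPa.
q_all = 413.89 / 3 = 137.96 kPa.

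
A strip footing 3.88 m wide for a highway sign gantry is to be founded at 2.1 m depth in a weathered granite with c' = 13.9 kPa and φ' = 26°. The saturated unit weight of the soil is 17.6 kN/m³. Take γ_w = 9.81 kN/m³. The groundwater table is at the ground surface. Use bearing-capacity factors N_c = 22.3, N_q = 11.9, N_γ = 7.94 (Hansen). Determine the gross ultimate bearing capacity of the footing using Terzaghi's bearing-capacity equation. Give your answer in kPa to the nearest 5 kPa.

q_ult ≈ 625 kPa

Water table at ground surface, so effective unit weight γ' = 17.6 − 9.81 = 7.79 kN/m³ is used throughout; overburden q = 7.79 × 2.1 = 16.359 kPa; the same γ' applies in the ½γBN_γ term.
Cohesion term c·N_c = 13.9 × 22.3 = 309.97 kPa; surcharge term q·N_q = 16.359 × 11.9 = 194.67 kPa; self-weight term 0.5·γ·B·N_γ = 0.5 × 7.79 × 3.88 × 7.94 = 119.99 kPa.
q_ult = 309.97 + 194.67 + 119.99 = 624.64 kPa.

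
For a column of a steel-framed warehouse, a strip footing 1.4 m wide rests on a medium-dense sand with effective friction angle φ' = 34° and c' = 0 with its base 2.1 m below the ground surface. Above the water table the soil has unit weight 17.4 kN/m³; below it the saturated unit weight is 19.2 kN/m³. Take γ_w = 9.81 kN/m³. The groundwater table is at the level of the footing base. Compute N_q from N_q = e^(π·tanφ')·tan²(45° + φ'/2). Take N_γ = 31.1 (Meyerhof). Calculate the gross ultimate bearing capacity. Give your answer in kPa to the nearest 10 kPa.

tan34° = 0.6745, so N_q = e^(π×0.6745)·tan²(62°) = 8.323 × 3.537 = 29.44.
Overburden at base level: q = 17.4 × 2.1 = 36.54 kPa.
Below the base the soil is submerged, so the ½γBN_γ term uses γ' = 19.2 − 9.81 = 9.39 kN/m³.
Surcharge term q·N_q = 36.54 × 29.44 = 1075.7 kPa; self-weight term 0.5·γ·B·N_γ = 0.5 × 9.39 × 1.4 × 31.1 = 204.42 kPa.
q_ult = 1075.7 + 204.42 = 1280.2 kPa.

q_ult ≈ 1280 kPa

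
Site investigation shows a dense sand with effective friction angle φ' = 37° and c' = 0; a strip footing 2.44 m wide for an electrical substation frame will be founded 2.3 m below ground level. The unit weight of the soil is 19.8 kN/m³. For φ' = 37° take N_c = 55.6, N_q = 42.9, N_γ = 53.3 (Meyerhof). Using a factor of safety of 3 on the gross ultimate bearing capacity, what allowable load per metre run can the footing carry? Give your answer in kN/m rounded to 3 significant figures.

Overburden at base level: q = 19.8 × 2.3 = 45.54 kPa.
Surcharge term q·N_q = 45.54 × 42.9 = 1953.7 kPa; self-weight term 0.5·γ·B·N_γ = 0.5 × 19.8 × 2.44 × 53.3 = 1287.5 kPa.
q_ult = 1953.7 + 1287.5 = 3241.2 kPa.
Gross allowable pressure q_all = 3241.2 / 3 = 1080.4 kPa.
Allowable wall load = q_all × B = 1080.4 × 2.44 = 2636.2 kN per metre run.

≈ 2640 kN/m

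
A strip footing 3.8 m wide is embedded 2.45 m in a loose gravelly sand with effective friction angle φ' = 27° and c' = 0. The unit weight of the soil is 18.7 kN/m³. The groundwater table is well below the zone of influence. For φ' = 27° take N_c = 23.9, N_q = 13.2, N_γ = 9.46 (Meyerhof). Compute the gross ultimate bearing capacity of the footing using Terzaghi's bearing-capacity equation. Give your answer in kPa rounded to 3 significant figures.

q = γ·D_f = 18.7 × 2.45 = 45.815 kPa.
q·N_q = 45.815 × 13.2 = 604.76 kPa
0.5·γ·B·N_γ = 0.5 × 18.7 × 3.8 × 9.46 = 336.11 kPa
q_ult = 604.76 + 336.11 = 940.87 kPa.

q_ult ≈ 941 kPa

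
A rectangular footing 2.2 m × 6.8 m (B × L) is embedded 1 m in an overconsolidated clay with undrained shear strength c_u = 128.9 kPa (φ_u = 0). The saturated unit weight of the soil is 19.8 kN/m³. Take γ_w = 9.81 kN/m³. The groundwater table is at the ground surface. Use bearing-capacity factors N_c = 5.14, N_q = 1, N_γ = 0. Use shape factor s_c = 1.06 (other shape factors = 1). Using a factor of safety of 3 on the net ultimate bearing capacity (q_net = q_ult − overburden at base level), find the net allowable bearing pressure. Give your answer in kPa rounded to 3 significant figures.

q_all(net) ≈ 234 kPa

γ' = 19.8 − 9.81 = 9.99 kN/m³ (submerged throughout). q = 9.99 × 1 = 9.99 kPa.
c·N_c·s_c = 128.9 × 5.14 × 1.06 = 702.3 kPa
q·N_q = 9.99 × 1 = 9.99 kPa
q_ult = 702.3 + 9.99 = 712.29 kPa.
q_net = 712.29 − 9.99 = 702.3 kPa.
q_all(net) = 702.3 / 3 = 234.1 kPa.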